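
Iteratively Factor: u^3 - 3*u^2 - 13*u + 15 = (u + 3)*(u^2 - 6*u + 5) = (u - 5)*(u + 3)*(u - 1)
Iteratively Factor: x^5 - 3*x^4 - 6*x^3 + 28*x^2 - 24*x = (x - 2)*(x^4 - x^3 - 8*x^2 + 12*x) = (x - 2)*(x + 3)*(x^3 - 4*x^2 + 4*x) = (x - 2)^2*(x + 3)*(x^2 - 2*x) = (x - 2)^3*(x + 3)*(x)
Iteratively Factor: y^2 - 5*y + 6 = (y - 3)*(y - 2)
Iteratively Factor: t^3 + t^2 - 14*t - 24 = (t + 3)*(t^2 - 2*t - 8) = (t - 4)*(t + 3)*(t + 2)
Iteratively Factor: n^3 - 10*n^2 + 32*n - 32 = (n - 4)*(n^2 - 6*n + 8) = (n - 4)^2*(n - 2)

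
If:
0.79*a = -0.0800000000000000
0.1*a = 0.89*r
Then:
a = -0.10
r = -0.01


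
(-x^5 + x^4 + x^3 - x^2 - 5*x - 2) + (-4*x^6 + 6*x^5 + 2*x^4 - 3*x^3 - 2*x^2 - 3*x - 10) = -4*x^6 + 5*x^5 + 3*x^4 - 2*x^3 - 3*x^2 - 8*x - 12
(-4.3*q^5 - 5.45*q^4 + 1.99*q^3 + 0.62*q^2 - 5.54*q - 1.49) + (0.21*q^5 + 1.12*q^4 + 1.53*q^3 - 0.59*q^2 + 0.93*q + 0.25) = -4.09*q^5 - 4.33*q^4 + 3.52*q^3 + 0.03*q^2 - 4.61*q - 1.24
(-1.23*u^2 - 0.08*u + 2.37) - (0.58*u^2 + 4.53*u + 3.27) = -1.81*u^2 - 4.61*u - 0.9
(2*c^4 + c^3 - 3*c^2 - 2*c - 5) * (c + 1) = 2*c^5 + 3*c^4 - 2*c^3 - 5*c^2 - 7*c - 5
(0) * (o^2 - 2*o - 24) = 0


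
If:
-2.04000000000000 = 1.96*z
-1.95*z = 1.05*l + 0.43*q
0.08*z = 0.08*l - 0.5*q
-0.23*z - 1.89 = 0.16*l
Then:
No Solution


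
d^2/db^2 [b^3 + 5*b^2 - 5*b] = 6*b + 10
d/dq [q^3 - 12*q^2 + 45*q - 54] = 3*q^2 - 24*q + 45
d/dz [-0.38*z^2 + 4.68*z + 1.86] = 4.68 - 0.76*z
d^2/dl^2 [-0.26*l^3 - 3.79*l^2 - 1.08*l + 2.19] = -1.56*l - 7.58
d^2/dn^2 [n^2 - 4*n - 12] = 2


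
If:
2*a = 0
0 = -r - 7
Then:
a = 0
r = -7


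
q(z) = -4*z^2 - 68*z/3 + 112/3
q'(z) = -8*z - 68/3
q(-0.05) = 38.46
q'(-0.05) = -22.27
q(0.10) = 35.03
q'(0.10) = -23.47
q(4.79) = -163.02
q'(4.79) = -60.99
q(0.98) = 11.28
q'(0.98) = -30.51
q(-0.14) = 40.43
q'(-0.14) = -21.55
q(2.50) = -44.33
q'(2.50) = -42.67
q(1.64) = -10.60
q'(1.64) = -35.79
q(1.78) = -15.69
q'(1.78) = -36.91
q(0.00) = 37.33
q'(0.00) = -22.67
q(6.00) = -242.67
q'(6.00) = -70.67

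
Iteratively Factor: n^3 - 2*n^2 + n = (n - 1)*(n^2 - n) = (n - 1)^2*(n)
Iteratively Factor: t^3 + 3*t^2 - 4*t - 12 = (t - 2)*(t^2 + 5*t + 6) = (t - 2)*(t + 2)*(t + 3)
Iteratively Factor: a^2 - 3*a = (a)*(a - 3)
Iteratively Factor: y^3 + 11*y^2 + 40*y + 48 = (y + 4)*(y^2 + 7*y + 12) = (y + 4)^2*(y + 3)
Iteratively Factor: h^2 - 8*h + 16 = (h - 4)*(h - 4)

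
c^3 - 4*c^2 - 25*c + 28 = (c - 7)*(c - 1)*(c + 4)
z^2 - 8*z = z*(z - 8)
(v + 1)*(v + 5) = v^2 + 6*v + 5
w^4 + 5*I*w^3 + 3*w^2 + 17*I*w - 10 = (w - 2*I)*(w + I)^2*(w + 5*I)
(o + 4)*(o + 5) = o^2 + 9*o + 20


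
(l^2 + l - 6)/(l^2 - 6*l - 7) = (-l^2 - l + 6)/(-l^2 + 6*l + 7)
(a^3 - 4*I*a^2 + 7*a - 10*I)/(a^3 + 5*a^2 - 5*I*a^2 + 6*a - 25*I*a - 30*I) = (a^2 + I*a + 2)/(a^2 + 5*a + 6)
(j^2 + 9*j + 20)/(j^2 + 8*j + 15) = (j + 4)/(j + 3)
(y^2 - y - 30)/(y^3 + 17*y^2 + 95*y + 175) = (y - 6)/(y^2 + 12*y + 35)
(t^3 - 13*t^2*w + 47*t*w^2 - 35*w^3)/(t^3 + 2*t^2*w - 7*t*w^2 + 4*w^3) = (t^2 - 12*t*w + 35*w^2)/(t^2 + 3*t*w - 4*w^2)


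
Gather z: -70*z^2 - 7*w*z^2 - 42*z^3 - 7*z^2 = -42*z^3 + z^2*(-7*w - 77)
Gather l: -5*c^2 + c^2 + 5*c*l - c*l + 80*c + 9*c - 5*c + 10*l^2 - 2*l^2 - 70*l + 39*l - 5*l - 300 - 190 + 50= -4*c^2 + 84*c + 8*l^2 + l*(4*c - 36) - 440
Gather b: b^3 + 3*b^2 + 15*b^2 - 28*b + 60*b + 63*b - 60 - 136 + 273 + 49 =b^3 + 18*b^2 + 95*b + 126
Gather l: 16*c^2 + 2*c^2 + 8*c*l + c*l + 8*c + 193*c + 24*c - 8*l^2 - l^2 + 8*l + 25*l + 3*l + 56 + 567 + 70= 18*c^2 + 225*c - 9*l^2 + l*(9*c + 36) + 693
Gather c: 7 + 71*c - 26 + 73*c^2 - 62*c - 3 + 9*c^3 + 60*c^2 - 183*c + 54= 9*c^3 + 133*c^2 - 174*c + 32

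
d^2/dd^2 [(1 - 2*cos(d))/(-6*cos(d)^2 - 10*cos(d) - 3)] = 2*(-81*(1 - cos(2*d))^2*cos(d) + 33*(1 - cos(2*d))^2 - 183*cos(d)/2 + 100*cos(2*d) - 9*cos(3*d)/2 + 18*cos(5*d) - 174)/(10*cos(d) + 3*cos(2*d) + 6)^3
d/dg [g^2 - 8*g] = 2*g - 8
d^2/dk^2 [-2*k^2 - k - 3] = -4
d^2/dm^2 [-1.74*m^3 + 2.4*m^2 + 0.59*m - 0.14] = 4.8 - 10.44*m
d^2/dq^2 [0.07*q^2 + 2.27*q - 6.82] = 0.140000000000000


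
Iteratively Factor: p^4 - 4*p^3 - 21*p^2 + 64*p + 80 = (p - 4)*(p^3 - 21*p - 20) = (p - 4)*(p + 4)*(p^2 - 4*p - 5) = (p - 5)*(p - 4)*(p + 4)*(p + 1)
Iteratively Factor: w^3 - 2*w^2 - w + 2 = (w - 2)*(w^2 - 1) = (w - 2)*(w + 1)*(w - 1)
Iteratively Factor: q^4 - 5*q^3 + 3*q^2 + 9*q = (q)*(q^3 - 5*q^2 + 3*q + 9) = q*(q + 1)*(q^2 - 6*q + 9) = q*(q - 3)*(q + 1)*(q - 3)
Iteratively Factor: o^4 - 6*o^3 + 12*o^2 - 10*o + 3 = (o - 1)*(o^3 - 5*o^2 + 7*o - 3) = (o - 1)^2*(o^2 - 4*o + 3) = (o - 3)*(o - 1)^2*(o - 1)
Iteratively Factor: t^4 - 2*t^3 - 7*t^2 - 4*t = (t - 4)*(t^3 + 2*t^2 + t) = t*(t - 4)*(t^2 + 2*t + 1) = t*(t - 4)*(t + 1)*(t + 1)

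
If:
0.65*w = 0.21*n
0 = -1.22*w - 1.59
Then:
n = -4.03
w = -1.30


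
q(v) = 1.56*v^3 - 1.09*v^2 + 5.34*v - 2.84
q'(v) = 4.68*v^2 - 2.18*v + 5.34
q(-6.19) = -447.65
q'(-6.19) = 198.15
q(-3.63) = -111.21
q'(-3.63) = 74.92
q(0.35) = -1.04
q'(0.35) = 5.15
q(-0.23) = -4.14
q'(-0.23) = 6.09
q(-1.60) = -20.56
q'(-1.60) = 20.81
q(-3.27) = -86.50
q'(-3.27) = 62.51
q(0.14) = -2.11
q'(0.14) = 5.13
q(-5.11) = -266.74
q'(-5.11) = 138.68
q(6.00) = 326.92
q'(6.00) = 160.74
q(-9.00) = -1276.43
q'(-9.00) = 404.04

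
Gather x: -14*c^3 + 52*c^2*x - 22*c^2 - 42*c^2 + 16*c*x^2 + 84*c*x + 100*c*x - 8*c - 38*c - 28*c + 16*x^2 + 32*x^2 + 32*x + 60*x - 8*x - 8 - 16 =-14*c^3 - 64*c^2 - 74*c + x^2*(16*c + 48) + x*(52*c^2 + 184*c + 84) - 24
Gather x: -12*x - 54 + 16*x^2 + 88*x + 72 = 16*x^2 + 76*x + 18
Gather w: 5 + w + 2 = w + 7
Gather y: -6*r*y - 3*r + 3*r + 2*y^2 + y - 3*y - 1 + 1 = 2*y^2 + y*(-6*r - 2)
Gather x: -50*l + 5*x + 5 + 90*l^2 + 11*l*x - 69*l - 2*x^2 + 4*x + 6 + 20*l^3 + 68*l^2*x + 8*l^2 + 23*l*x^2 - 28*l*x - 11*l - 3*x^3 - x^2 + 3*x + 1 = 20*l^3 + 98*l^2 - 130*l - 3*x^3 + x^2*(23*l - 3) + x*(68*l^2 - 17*l + 12) + 12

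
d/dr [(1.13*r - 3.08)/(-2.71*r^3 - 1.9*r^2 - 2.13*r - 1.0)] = (6.1246*r^3 - 22.8934*r^2 - 11.704*r - 7.6904)/(7.3441*r^6 + 10.298*r^5 + 15.1546*r^4 + 13.514*r^3 + 8.3369*r^2 + 4.26*r + 1.0)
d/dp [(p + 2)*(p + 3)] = 2*p + 5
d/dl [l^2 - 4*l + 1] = 2*l - 4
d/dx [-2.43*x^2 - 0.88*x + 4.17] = -4.86*x - 0.88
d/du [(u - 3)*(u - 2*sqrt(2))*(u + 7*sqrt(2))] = 3*u^2 - 6*u + 10*sqrt(2)*u - 28 - 15*sqrt(2)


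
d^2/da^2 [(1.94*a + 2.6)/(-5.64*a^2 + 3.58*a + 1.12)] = ((1.94*a + 2.6)*(11.28*a - 3.58)*(22.56*a - 7.16) + (65.6496*a + 15.4376)*(-5.64*a^2 + 3.58*a + 1.12))/(-5.64*a^2 + 3.58*a + 1.12)^3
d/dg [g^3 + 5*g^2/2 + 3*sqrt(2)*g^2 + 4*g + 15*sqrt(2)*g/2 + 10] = 3*g^2 + 5*g + 6*sqrt(2)*g + 4 + 15*sqrt(2)/2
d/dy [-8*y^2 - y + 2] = -16*y - 1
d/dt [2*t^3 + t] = 6*t^2 + 1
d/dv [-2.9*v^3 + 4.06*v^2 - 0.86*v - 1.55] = -8.7*v^2 + 8.12*v - 0.86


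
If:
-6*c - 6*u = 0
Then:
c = -u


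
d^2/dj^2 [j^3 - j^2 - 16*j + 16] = 6*j - 2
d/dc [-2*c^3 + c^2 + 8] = 2*c*(1 - 3*c)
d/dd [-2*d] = -2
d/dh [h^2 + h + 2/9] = 2*h + 1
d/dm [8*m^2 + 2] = 16*m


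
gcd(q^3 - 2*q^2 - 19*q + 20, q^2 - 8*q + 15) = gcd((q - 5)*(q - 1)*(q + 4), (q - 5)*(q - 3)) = q - 5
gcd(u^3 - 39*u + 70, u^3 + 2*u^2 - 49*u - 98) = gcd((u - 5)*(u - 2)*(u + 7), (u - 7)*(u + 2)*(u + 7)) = u + 7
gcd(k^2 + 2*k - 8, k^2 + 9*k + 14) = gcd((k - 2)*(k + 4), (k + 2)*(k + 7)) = 1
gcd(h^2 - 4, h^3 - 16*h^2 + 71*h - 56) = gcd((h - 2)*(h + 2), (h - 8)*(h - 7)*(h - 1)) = 1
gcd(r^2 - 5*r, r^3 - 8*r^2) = r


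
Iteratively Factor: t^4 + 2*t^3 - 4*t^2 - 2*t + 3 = (t - 1)*(t^3 + 3*t^2 - t - 3) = (t - 1)*(t + 1)*(t^2 + 2*t - 3) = (t - 1)*(t + 1)*(t + 3)*(t - 1)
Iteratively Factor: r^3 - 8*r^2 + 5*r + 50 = (r - 5)*(r^2 - 3*r - 10) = (r - 5)^2*(r + 2)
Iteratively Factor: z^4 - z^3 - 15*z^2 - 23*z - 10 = (z + 2)*(z^3 - 3*z^2 - 9*z - 5) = (z + 1)*(z + 2)*(z^2 - 4*z - 5) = (z + 1)^2*(z + 2)*(z - 5)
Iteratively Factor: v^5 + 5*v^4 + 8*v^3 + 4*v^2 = (v + 2)*(v^4 + 3*v^3 + 2*v^2) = v*(v + 2)*(v^3 + 3*v^2 + 2*v) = v^2*(v + 2)*(v^2 + 3*v + 2) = v^2*(v + 1)*(v + 2)*(v + 2)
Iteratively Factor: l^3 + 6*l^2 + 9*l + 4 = (l + 1)*(l^2 + 5*l + 4) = (l + 1)*(l + 4)*(l + 1)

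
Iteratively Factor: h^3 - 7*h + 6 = (h - 1)*(h^2 + h - 6) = (h - 1)*(h + 3)*(h - 2)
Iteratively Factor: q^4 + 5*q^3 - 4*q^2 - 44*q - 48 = (q + 2)*(q^3 + 3*q^2 - 10*q - 24) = (q - 3)*(q + 2)*(q^2 + 6*q + 8) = (q - 3)*(q + 2)^2*(q + 4)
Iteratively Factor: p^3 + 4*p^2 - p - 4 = (p + 4)*(p^2 - 1) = (p + 1)*(p + 4)*(p - 1)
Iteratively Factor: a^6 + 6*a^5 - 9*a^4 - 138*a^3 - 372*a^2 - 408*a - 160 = (a + 4)*(a^5 + 2*a^4 - 17*a^3 - 70*a^2 - 92*a - 40) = (a + 1)*(a + 4)*(a^4 + a^3 - 18*a^2 - 52*a - 40) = (a + 1)*(a + 2)*(a + 4)*(a^3 - a^2 - 16*a - 20) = (a + 1)*(a + 2)^2*(a + 4)*(a^2 - 3*a - 10) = (a + 1)*(a + 2)^3*(a + 4)*(a - 5)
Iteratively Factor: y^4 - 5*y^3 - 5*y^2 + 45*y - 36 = (y + 3)*(y^3 - 8*y^2 + 19*y - 12) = (y - 1)*(y + 3)*(y^2 - 7*y + 12) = (y - 4)*(y - 1)*(y + 3)*(y - 3)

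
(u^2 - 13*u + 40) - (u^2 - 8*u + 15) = 25 - 5*u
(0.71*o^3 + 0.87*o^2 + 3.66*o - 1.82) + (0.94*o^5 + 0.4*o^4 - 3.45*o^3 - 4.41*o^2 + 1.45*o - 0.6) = 0.94*o^5 + 0.4*o^4 - 2.74*o^3 - 3.54*o^2 + 5.11*o - 2.42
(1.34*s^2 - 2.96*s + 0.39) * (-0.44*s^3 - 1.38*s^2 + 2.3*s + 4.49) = -0.5896*s^5 - 0.5468*s^4 + 6.9952*s^3 - 1.3296*s^2 - 12.3934*s + 1.7511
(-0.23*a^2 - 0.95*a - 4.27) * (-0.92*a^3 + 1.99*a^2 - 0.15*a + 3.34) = 0.2116*a^5 + 0.4163*a^4 + 2.0724*a^3 - 9.123*a^2 - 2.5325*a - 14.2618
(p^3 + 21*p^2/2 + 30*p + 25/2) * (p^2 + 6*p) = p^5 + 33*p^4/2 + 93*p^3 + 385*p^2/2 + 75*p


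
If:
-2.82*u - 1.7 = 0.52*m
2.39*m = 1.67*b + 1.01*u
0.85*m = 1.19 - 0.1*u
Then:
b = 2.68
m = 1.50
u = -0.88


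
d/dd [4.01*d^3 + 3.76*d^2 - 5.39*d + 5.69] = 12.03*d^2 + 7.52*d - 5.39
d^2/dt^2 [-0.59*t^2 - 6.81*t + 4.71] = -1.18000000000000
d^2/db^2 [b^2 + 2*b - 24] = 2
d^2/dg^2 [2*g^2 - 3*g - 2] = 4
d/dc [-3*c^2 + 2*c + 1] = 2 - 6*c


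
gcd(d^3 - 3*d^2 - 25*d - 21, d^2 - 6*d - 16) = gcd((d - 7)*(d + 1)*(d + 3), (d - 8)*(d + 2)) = 1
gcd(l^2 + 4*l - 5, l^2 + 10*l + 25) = l + 5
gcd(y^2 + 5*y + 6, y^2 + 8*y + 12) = y + 2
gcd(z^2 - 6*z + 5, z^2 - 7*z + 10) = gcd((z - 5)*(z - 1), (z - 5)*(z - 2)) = z - 5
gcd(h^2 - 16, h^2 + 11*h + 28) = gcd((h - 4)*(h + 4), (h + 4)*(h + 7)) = h + 4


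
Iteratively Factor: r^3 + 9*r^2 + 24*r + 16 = (r + 4)*(r^2 + 5*r + 4) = (r + 1)*(r + 4)*(r + 4)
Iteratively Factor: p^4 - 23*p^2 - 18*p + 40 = (p + 4)*(p^3 - 4*p^2 - 7*p + 10) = (p - 1)*(p + 4)*(p^2 - 3*p - 10) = (p - 1)*(p + 2)*(p + 4)*(p - 5)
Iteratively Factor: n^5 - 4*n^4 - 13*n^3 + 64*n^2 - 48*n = (n - 1)*(n^4 - 3*n^3 - 16*n^2 + 48*n) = (n - 1)*(n + 4)*(n^3 - 7*n^2 + 12*n) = (n - 4)*(n - 1)*(n + 4)*(n^2 - 3*n) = (n - 4)*(n - 3)*(n - 1)*(n + 4)*(n)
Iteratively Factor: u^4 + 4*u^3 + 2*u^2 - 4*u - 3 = (u + 1)*(u^3 + 3*u^2 - u - 3) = (u - 1)*(u + 1)*(u^2 + 4*u + 3) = (u - 1)*(u + 1)^2*(u + 3)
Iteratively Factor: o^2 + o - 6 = (o + 3)*(o - 2)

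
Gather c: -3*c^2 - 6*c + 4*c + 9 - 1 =-3*c^2 - 2*c + 8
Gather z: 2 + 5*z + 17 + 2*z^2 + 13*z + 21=2*z^2 + 18*z + 40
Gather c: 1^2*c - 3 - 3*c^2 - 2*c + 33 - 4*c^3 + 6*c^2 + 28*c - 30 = -4*c^3 + 3*c^2 + 27*c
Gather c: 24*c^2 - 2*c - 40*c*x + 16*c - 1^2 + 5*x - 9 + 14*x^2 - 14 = 24*c^2 + c*(14 - 40*x) + 14*x^2 + 5*x - 24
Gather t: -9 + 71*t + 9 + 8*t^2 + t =8*t^2 + 72*t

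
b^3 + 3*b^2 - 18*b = b*(b - 3)*(b + 6)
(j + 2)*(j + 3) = j^2 + 5*j + 6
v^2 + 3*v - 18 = (v - 3)*(v + 6)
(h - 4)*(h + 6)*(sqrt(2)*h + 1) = sqrt(2)*h^3 + h^2 + 2*sqrt(2)*h^2 - 24*sqrt(2)*h + 2*h - 24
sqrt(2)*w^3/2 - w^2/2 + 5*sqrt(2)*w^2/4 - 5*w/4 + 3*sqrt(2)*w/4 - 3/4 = (w + 3/2)*(w - sqrt(2)/2)*(sqrt(2)*w/2 + sqrt(2)/2)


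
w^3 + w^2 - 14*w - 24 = (w - 4)*(w + 2)*(w + 3)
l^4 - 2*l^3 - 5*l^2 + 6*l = l*(l - 3)*(l - 1)*(l + 2)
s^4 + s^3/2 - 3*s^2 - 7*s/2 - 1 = (s - 2)*(s + 1/2)*(s + 1)^2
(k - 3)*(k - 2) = k^2 - 5*k + 6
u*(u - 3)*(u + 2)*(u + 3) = u^4 + 2*u^3 - 9*u^2 - 18*u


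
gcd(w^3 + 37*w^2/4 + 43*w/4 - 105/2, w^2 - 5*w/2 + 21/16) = w - 7/4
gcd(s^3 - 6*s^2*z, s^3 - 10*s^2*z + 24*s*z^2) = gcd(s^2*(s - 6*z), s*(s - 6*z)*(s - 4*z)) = -s^2 + 6*s*z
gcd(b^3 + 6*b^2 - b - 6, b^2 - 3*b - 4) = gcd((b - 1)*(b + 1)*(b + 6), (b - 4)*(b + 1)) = b + 1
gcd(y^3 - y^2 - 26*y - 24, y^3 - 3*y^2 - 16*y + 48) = y + 4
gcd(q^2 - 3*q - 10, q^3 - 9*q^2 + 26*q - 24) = 1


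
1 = 1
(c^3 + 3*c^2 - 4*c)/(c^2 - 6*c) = (c^2 + 3*c - 4)/(c - 6)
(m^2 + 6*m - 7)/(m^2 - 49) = (m - 1)/(m - 7)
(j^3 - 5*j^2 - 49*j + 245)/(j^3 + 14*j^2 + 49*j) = (j^2 - 12*j + 35)/(j*(j + 7))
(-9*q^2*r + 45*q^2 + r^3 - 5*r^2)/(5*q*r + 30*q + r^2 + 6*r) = (-9*q^2*r + 45*q^2 + r^3 - 5*r^2)/(5*q*r + 30*q + r^2 + 6*r)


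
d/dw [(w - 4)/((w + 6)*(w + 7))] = (-w^2 + 8*w + 94)/(w^4 + 26*w^3 + 253*w^2 + 1092*w + 1764)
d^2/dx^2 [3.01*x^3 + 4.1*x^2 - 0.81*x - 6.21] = 18.06*x + 8.2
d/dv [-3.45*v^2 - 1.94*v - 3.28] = -6.9*v - 1.94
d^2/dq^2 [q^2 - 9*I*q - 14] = 2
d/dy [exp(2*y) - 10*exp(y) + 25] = 2*(exp(y) - 5)*exp(y)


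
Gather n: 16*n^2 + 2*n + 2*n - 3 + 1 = 16*n^2 + 4*n - 2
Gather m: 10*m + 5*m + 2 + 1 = 15*m + 3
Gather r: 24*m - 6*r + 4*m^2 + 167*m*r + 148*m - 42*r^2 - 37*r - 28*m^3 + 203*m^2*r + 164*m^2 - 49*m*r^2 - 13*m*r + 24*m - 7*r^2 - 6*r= -28*m^3 + 168*m^2 + 196*m + r^2*(-49*m - 49) + r*(203*m^2 + 154*m - 49)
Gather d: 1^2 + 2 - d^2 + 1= 4 - d^2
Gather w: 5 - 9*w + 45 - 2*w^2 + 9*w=50 - 2*w^2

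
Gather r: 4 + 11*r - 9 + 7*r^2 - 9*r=7*r^2 + 2*r - 5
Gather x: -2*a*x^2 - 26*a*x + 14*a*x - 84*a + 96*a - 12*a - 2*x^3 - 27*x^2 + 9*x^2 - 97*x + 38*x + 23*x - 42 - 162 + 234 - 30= -2*x^3 + x^2*(-2*a - 18) + x*(-12*a - 36)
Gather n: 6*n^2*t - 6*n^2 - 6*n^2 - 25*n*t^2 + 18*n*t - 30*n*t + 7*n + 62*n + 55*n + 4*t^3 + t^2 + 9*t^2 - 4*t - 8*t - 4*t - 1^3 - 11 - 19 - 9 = n^2*(6*t - 12) + n*(-25*t^2 - 12*t + 124) + 4*t^3 + 10*t^2 - 16*t - 40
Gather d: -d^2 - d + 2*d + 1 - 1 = -d^2 + d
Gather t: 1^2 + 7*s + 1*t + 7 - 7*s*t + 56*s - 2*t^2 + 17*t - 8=63*s - 2*t^2 + t*(18 - 7*s)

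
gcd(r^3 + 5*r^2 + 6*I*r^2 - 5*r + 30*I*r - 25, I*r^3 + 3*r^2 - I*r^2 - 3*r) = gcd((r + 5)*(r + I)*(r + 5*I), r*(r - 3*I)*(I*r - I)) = 1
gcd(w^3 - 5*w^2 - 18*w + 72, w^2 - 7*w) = 1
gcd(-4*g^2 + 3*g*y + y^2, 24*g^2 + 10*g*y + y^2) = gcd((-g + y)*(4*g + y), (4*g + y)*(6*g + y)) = 4*g + y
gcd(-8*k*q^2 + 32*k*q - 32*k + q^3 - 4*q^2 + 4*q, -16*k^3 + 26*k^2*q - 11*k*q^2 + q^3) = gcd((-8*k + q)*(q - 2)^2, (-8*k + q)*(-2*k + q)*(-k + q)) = -8*k + q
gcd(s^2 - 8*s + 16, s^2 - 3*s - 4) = s - 4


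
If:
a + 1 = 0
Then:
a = -1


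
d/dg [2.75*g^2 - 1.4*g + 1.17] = 5.5*g - 1.4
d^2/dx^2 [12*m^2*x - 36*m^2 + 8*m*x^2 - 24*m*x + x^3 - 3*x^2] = 16*m + 6*x - 6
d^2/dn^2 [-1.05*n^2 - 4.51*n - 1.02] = -2.10000000000000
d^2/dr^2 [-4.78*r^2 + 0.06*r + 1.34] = -9.56000000000000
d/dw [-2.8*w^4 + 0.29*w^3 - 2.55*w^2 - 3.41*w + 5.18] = -11.2*w^3 + 0.87*w^2 - 5.1*w - 3.41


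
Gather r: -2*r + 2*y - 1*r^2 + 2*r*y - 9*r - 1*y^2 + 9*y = -r^2 + r*(2*y - 11) - y^2 + 11*y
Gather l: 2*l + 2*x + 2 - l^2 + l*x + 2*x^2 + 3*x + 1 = -l^2 + l*(x + 2) + 2*x^2 + 5*x + 3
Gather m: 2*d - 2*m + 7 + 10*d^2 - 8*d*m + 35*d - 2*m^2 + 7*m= 10*d^2 + 37*d - 2*m^2 + m*(5 - 8*d) + 7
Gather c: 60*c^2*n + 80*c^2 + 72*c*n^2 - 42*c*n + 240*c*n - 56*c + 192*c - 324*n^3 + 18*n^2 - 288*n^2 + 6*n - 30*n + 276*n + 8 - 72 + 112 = c^2*(60*n + 80) + c*(72*n^2 + 198*n + 136) - 324*n^3 - 270*n^2 + 252*n + 48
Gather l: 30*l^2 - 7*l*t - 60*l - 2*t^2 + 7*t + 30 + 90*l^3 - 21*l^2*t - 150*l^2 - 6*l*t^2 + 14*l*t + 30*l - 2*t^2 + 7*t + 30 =90*l^3 + l^2*(-21*t - 120) + l*(-6*t^2 + 7*t - 30) - 4*t^2 + 14*t + 60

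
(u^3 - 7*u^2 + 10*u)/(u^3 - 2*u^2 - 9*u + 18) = u*(u - 5)/(u^2 - 9)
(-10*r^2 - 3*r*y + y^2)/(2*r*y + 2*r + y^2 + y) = (-5*r + y)/(y + 1)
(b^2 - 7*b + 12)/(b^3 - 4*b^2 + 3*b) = (b - 4)/(b*(b - 1))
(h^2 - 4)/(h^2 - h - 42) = (4 - h^2)/(-h^2 + h + 42)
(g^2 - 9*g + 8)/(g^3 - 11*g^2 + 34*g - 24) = (g - 8)/(g^2 - 10*g + 24)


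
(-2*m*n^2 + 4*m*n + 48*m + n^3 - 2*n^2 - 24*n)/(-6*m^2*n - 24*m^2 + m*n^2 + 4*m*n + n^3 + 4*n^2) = (n - 6)/(3*m + n)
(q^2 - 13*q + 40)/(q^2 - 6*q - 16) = (q - 5)/(q + 2)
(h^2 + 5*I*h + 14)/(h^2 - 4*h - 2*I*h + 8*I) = (h + 7*I)/(h - 4)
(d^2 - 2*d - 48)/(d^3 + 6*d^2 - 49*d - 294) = (d - 8)/(d^2 - 49)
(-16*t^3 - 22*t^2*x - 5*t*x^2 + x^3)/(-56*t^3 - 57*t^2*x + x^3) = (2*t + x)/(7*t + x)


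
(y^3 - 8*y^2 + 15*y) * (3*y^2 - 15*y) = 3*y^5 - 39*y^4 + 165*y^3 - 225*y^2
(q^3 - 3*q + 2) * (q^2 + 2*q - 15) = q^5 + 2*q^4 - 18*q^3 - 4*q^2 + 49*q - 30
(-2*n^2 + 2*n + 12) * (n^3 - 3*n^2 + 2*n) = -2*n^5 + 8*n^4 + 2*n^3 - 32*n^2 + 24*n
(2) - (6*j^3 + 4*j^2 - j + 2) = -6*j^3 - 4*j^2 + j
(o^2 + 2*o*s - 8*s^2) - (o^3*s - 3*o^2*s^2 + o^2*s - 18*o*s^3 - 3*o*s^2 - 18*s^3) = -o^3*s + 3*o^2*s^2 - o^2*s + o^2 + 18*o*s^3 + 3*o*s^2 + 2*o*s + 18*s^3 - 8*s^2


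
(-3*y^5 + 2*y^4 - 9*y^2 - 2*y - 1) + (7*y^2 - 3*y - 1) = -3*y^5 + 2*y^4 - 2*y^2 - 5*y - 2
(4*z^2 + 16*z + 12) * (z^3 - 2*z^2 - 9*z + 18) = 4*z^5 + 8*z^4 - 56*z^3 - 96*z^2 + 180*z + 216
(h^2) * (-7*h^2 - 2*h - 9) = -7*h^4 - 2*h^3 - 9*h^2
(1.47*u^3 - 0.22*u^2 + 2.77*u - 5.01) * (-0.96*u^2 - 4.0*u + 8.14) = -1.4112*u^5 - 5.6688*u^4 + 10.1866*u^3 - 8.0612*u^2 + 42.5878*u - 40.7814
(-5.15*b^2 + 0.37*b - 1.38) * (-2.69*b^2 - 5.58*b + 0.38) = 13.8535*b^4 + 27.7417*b^3 - 0.309400000000001*b^2 + 7.841*b - 0.5244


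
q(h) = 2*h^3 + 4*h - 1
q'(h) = 6*h^2 + 4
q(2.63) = 45.90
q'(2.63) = 45.50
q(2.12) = 26.54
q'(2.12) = 30.97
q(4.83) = 243.68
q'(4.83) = 143.97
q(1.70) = 15.63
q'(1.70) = 21.34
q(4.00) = 143.00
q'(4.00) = 100.00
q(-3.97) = -142.02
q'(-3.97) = 98.57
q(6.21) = 502.81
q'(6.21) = 235.38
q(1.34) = 9.17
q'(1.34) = 14.77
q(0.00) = -1.00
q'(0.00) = 4.00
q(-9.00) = -1495.00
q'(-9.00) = 490.00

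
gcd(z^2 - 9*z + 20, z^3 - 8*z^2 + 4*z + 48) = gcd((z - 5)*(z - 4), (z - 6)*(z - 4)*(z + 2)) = z - 4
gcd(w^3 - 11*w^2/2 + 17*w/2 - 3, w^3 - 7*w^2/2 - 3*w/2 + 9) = w^2 - 5*w + 6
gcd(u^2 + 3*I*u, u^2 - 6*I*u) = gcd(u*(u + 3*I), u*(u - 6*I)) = u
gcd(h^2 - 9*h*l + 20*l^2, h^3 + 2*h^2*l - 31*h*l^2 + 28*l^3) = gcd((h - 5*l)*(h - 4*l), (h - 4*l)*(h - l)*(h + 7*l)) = h - 4*l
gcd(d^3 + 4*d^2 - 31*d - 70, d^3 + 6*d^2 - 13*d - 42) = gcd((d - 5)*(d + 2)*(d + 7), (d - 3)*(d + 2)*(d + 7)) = d^2 + 9*d + 14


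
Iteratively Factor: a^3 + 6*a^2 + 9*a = (a + 3)*(a^2 + 3*a) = a*(a + 3)*(a + 3)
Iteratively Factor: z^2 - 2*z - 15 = (z - 5)*(z + 3)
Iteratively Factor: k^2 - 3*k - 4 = (k + 1)*(k - 4)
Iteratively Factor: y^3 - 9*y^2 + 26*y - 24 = (y - 4)*(y^2 - 5*y + 6) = (y - 4)*(y - 2)*(y - 3)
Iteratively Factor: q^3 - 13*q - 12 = (q + 3)*(q^2 - 3*q - 4) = (q + 1)*(q + 3)*(q - 4)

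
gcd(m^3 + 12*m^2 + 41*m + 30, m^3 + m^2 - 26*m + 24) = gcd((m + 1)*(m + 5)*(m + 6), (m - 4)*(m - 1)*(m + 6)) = m + 6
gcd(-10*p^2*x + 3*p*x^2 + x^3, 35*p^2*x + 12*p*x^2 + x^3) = 5*p*x + x^2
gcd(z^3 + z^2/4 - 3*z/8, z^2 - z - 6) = 1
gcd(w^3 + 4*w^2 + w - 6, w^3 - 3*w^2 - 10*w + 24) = w + 3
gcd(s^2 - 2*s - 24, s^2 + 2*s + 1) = 1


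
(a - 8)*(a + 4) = a^2 - 4*a - 32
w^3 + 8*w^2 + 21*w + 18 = (w + 2)*(w + 3)^2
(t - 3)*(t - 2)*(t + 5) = t^3 - 19*t + 30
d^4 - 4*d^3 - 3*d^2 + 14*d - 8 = (d - 4)*(d - 1)^2*(d + 2)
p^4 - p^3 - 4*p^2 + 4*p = p*(p - 2)*(p - 1)*(p + 2)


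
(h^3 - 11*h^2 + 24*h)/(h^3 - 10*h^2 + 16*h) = (h - 3)/(h - 2)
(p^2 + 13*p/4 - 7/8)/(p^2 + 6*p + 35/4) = (4*p - 1)/(2*(2*p + 5))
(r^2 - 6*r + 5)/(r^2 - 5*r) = (r - 1)/r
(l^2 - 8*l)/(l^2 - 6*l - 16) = l/(l + 2)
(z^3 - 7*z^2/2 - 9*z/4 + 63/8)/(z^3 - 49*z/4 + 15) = (4*z^2 - 8*z - 21)/(2*(2*z^2 + 3*z - 20))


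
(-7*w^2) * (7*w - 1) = -49*w^3 + 7*w^2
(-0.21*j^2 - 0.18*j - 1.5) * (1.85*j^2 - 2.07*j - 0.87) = -0.3885*j^4 + 0.1017*j^3 - 2.2197*j^2 + 3.2616*j + 1.305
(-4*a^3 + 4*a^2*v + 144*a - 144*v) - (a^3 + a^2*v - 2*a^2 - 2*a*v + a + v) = -5*a^3 + 3*a^2*v + 2*a^2 + 2*a*v + 143*a - 145*v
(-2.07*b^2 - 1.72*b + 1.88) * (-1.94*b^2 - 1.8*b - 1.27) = 4.0158*b^4 + 7.0628*b^3 + 2.0777*b^2 - 1.1996*b - 2.3876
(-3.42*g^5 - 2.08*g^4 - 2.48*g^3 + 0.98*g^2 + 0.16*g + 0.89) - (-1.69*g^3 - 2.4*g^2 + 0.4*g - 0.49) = -3.42*g^5 - 2.08*g^4 - 0.79*g^3 + 3.38*g^2 - 0.24*g + 1.38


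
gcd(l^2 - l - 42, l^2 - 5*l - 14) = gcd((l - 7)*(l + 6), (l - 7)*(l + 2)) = l - 7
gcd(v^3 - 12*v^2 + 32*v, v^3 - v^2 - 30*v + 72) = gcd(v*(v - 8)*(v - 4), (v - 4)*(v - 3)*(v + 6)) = v - 4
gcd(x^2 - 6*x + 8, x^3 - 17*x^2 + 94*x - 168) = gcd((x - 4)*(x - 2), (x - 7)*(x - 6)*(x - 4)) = x - 4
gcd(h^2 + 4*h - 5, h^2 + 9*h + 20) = h + 5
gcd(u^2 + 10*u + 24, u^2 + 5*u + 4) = u + 4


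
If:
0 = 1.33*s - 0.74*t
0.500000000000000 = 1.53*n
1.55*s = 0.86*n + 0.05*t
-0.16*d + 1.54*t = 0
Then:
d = 3.33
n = 0.33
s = 0.19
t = 0.35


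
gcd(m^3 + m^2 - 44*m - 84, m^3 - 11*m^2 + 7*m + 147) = m - 7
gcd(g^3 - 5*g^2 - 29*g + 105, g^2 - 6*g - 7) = g - 7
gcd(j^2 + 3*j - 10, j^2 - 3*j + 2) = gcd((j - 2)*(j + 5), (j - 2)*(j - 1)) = j - 2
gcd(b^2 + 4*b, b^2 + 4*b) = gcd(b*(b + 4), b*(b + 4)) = b^2 + 4*b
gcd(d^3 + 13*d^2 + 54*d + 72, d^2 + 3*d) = d + 3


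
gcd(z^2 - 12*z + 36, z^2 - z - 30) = z - 6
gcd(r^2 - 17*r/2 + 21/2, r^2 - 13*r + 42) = r - 7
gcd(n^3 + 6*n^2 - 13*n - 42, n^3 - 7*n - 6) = n^2 - n - 6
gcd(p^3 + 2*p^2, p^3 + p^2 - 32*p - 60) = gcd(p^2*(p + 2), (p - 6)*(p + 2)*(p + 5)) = p + 2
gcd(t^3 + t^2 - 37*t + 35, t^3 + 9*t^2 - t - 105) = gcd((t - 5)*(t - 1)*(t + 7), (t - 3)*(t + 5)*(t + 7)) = t + 7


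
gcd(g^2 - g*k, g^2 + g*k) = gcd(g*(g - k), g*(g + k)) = g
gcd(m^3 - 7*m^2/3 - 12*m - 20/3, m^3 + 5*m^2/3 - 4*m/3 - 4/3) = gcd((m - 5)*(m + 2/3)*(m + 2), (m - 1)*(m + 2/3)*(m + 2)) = m^2 + 8*m/3 + 4/3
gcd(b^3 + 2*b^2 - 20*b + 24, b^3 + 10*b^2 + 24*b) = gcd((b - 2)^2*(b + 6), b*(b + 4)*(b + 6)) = b + 6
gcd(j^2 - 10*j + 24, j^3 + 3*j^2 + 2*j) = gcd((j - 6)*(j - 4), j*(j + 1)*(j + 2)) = 1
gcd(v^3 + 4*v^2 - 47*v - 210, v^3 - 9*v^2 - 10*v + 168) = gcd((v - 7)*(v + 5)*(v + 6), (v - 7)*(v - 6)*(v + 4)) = v - 7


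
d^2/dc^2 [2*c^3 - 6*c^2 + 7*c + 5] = 12*c - 12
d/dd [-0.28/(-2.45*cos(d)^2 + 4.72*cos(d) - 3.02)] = (1.372*cos(d) - 1.3216)*sin(d)/(2.45*cos(d)^2 - 4.72*cos(d) + 3.02)^2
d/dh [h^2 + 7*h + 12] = 2*h + 7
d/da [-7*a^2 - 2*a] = -14*a - 2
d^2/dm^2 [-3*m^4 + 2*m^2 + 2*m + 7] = 4 - 36*m^2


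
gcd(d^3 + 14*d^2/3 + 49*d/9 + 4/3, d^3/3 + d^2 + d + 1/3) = 1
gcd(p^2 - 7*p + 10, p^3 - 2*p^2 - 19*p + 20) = p - 5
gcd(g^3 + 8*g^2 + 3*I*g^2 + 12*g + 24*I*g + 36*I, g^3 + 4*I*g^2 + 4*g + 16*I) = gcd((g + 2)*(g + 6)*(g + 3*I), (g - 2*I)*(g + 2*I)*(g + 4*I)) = 1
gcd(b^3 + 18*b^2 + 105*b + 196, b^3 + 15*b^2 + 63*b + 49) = b^2 + 14*b + 49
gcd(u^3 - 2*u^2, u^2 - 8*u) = u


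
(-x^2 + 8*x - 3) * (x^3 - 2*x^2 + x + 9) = -x^5 + 10*x^4 - 20*x^3 + 5*x^2 + 69*x - 27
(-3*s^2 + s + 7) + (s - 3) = -3*s^2 + 2*s + 4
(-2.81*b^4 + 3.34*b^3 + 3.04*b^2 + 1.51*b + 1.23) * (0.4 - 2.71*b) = 7.6151*b^5 - 10.1754*b^4 - 6.9024*b^3 - 2.8761*b^2 - 2.7293*b + 0.492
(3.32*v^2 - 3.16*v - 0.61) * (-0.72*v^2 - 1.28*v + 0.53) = -2.3904*v^4 - 1.9744*v^3 + 6.2436*v^2 - 0.894*v - 0.3233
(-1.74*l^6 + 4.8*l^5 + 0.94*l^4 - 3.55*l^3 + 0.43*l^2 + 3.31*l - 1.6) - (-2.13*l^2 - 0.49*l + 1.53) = -1.74*l^6 + 4.8*l^5 + 0.94*l^4 - 3.55*l^3 + 2.56*l^2 + 3.8*l - 3.13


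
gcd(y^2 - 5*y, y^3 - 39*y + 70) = y - 5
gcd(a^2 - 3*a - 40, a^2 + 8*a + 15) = a + 5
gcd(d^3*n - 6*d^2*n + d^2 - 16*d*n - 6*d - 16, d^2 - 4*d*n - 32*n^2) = 1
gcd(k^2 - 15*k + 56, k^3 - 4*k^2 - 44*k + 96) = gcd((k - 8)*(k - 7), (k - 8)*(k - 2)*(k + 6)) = k - 8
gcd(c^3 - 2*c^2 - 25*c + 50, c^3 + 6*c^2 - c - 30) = c^2 + 3*c - 10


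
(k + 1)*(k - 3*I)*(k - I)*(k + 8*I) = k^4 + k^3 + 4*I*k^3 + 29*k^2 + 4*I*k^2 + 29*k - 24*I*k - 24*I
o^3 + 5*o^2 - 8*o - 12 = (o - 2)*(o + 1)*(o + 6)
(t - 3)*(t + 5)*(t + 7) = t^3 + 9*t^2 - t - 105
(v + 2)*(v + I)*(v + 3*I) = v^3 + 2*v^2 + 4*I*v^2 - 3*v + 8*I*v - 6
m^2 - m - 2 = (m - 2)*(m + 1)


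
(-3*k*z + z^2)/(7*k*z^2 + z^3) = (-3*k + z)/(z*(7*k + z))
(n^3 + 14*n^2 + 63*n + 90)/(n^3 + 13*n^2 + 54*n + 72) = (n + 5)/(n + 4)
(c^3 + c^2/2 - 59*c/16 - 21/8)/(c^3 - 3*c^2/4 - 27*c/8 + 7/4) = (4*c + 3)/(2*(2*c - 1))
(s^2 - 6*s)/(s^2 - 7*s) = (s - 6)/(s - 7)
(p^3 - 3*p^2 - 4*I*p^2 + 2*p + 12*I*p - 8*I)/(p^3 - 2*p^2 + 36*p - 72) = (p^2 - p*(1 + 4*I) + 4*I)/(p^2 + 36)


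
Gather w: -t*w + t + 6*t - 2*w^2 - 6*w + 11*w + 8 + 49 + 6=7*t - 2*w^2 + w*(5 - t) + 63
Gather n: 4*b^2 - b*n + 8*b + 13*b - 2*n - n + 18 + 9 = 4*b^2 + 21*b + n*(-b - 3) + 27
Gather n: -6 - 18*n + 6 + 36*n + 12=18*n + 12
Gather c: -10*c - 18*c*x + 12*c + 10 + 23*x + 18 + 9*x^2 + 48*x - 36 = c*(2 - 18*x) + 9*x^2 + 71*x - 8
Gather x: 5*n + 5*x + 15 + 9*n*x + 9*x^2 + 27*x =5*n + 9*x^2 + x*(9*n + 32) + 15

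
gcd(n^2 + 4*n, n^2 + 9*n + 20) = n + 4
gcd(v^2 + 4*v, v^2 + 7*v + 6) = 1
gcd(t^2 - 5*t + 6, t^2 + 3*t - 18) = t - 3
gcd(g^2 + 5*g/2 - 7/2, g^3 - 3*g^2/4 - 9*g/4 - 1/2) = 1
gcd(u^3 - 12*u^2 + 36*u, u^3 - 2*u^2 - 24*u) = u^2 - 6*u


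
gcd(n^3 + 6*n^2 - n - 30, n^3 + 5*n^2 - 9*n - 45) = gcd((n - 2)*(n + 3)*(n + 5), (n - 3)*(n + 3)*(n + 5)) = n^2 + 8*n + 15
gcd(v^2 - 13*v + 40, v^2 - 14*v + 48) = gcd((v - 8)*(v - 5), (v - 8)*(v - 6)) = v - 8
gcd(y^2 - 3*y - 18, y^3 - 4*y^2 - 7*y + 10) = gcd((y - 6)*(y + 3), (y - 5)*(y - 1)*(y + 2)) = 1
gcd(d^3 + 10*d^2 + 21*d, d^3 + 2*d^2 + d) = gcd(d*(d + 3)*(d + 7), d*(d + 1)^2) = d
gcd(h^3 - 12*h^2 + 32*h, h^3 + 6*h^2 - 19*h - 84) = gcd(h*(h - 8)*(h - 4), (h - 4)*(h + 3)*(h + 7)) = h - 4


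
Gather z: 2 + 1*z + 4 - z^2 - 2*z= -z^2 - z + 6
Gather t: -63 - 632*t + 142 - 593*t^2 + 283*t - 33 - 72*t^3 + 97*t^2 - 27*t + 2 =-72*t^3 - 496*t^2 - 376*t + 48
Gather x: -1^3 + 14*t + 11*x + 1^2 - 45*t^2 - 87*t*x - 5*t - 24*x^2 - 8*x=-45*t^2 + 9*t - 24*x^2 + x*(3 - 87*t)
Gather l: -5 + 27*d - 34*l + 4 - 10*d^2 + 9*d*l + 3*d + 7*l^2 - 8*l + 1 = -10*d^2 + 30*d + 7*l^2 + l*(9*d - 42)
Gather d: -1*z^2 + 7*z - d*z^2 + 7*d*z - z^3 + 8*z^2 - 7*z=d*(-z^2 + 7*z) - z^3 + 7*z^2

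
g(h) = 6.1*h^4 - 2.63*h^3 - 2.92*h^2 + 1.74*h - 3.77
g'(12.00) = 40958.70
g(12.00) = 121541.59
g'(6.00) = 4953.06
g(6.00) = 7239.07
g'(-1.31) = -59.00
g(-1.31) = 12.82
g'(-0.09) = 2.18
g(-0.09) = -3.95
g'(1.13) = 20.27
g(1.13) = 0.62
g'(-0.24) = 2.35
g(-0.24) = -4.30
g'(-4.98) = -3178.40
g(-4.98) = 3991.83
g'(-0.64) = -4.15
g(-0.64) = -4.37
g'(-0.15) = 2.36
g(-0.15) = -4.08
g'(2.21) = 213.67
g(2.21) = 102.94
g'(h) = 24.4*h^3 - 7.89*h^2 - 5.84*h + 1.74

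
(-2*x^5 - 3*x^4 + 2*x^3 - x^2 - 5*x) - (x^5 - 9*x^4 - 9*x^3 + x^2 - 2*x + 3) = -3*x^5 + 6*x^4 + 11*x^3 - 2*x^2 - 3*x - 3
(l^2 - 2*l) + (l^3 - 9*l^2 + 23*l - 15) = l^3 - 8*l^2 + 21*l - 15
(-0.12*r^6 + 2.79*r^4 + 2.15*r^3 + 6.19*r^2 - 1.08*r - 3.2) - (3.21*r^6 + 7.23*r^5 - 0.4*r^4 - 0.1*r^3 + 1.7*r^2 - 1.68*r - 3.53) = -3.33*r^6 - 7.23*r^5 + 3.19*r^4 + 2.25*r^3 + 4.49*r^2 + 0.6*r + 0.33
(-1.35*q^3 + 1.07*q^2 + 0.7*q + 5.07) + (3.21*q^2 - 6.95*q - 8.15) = -1.35*q^3 + 4.28*q^2 - 6.25*q - 3.08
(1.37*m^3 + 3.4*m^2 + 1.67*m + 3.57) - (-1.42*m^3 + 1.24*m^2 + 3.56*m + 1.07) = 2.79*m^3 + 2.16*m^2 - 1.89*m + 2.5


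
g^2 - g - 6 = (g - 3)*(g + 2)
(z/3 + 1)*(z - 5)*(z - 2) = z^3/3 - 4*z^2/3 - 11*z/3 + 10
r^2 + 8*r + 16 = (r + 4)^2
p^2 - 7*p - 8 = (p - 8)*(p + 1)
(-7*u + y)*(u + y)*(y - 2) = -7*u^2*y + 14*u^2 - 6*u*y^2 + 12*u*y + y^3 - 2*y^2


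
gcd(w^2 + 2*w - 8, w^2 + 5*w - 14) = w - 2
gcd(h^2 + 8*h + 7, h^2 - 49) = h + 7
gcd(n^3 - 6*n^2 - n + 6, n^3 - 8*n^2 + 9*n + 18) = n^2 - 5*n - 6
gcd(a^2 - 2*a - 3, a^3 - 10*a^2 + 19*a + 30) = a + 1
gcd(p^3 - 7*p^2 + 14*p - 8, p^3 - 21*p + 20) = p^2 - 5*p + 4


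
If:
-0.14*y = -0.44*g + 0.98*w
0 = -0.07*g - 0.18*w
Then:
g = 0.170500676589986*y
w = -0.0663058186738836*y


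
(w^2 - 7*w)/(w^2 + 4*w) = (w - 7)/(w + 4)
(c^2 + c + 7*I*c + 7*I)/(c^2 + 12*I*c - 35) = (c + 1)/(c + 5*I)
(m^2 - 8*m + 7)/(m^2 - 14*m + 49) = (m - 1)/(m - 7)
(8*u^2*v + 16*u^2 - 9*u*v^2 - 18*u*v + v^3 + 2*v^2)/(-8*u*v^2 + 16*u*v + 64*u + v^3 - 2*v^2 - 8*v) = (-u + v)/(v - 4)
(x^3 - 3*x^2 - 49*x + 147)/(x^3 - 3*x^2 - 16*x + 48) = (x^2 - 49)/(x^2 - 16)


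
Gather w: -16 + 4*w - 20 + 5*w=9*w - 36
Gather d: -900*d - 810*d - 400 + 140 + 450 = 190 - 1710*d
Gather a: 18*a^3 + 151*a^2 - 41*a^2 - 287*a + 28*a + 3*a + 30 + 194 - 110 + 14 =18*a^3 + 110*a^2 - 256*a + 128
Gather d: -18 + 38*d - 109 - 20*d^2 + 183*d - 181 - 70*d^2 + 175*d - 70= -90*d^2 + 396*d - 378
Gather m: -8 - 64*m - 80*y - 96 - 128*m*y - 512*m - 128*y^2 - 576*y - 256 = m*(-128*y - 576) - 128*y^2 - 656*y - 360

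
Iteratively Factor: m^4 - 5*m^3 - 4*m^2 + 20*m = (m - 2)*(m^3 - 3*m^2 - 10*m) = m*(m - 2)*(m^2 - 3*m - 10) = m*(m - 5)*(m - 2)*(m + 2)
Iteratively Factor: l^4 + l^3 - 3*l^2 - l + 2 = (l - 1)*(l^3 + 2*l^2 - l - 2) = (l - 1)*(l + 1)*(l^2 + l - 2) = (l - 1)*(l + 1)*(l + 2)*(l - 1)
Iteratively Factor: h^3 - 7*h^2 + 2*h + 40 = (h - 4)*(h^2 - 3*h - 10) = (h - 5)*(h - 4)*(h + 2)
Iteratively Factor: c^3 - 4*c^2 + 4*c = (c)*(c^2 - 4*c + 4) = c*(c - 2)*(c - 2)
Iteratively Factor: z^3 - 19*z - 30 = (z - 5)*(z^2 + 5*z + 6) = (z - 5)*(z + 3)*(z + 2)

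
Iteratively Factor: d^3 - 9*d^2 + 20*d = (d - 4)*(d^2 - 5*d) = (d - 5)*(d - 4)*(d)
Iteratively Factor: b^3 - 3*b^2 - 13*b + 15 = (b - 5)*(b^2 + 2*b - 3) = (b - 5)*(b + 3)*(b - 1)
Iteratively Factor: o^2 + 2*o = (o)*(o + 2)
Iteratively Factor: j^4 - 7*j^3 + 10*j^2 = (j - 2)*(j^3 - 5*j^2) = j*(j - 2)*(j^2 - 5*j) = j*(j - 5)*(j - 2)*(j)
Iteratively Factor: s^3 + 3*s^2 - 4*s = (s + 4)*(s^2 - s) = s*(s + 4)*(s - 1)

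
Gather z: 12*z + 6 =12*z + 6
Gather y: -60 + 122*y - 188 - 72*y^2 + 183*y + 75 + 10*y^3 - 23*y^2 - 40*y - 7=10*y^3 - 95*y^2 + 265*y - 180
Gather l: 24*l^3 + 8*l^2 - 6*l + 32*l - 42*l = 24*l^3 + 8*l^2 - 16*l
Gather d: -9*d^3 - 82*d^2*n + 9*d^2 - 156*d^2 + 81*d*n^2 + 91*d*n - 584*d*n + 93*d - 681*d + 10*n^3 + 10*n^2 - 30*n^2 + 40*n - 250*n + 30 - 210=-9*d^3 + d^2*(-82*n - 147) + d*(81*n^2 - 493*n - 588) + 10*n^3 - 20*n^2 - 210*n - 180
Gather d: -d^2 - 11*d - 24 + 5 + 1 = -d^2 - 11*d - 18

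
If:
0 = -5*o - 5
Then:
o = -1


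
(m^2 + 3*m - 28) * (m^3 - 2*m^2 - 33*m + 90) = m^5 + m^4 - 67*m^3 + 47*m^2 + 1194*m - 2520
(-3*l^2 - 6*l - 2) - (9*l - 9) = -3*l^2 - 15*l + 7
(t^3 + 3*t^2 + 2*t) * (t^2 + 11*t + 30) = t^5 + 14*t^4 + 65*t^3 + 112*t^2 + 60*t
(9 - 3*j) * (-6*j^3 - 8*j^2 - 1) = 18*j^4 - 30*j^3 - 72*j^2 + 3*j - 9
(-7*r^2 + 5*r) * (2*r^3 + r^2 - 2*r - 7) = -14*r^5 + 3*r^4 + 19*r^3 + 39*r^2 - 35*r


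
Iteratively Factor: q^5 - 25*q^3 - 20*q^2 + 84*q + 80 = (q + 4)*(q^4 - 4*q^3 - 9*q^2 + 16*q + 20) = (q + 2)*(q + 4)*(q^3 - 6*q^2 + 3*q + 10) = (q - 5)*(q + 2)*(q + 4)*(q^2 - q - 2) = (q - 5)*(q - 2)*(q + 2)*(q + 4)*(q + 1)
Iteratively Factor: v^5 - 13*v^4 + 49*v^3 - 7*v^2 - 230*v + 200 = (v - 5)*(v^4 - 8*v^3 + 9*v^2 + 38*v - 40) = (v - 5)*(v - 4)*(v^3 - 4*v^2 - 7*v + 10) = (v - 5)^2*(v - 4)*(v^2 + v - 2) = (v - 5)^2*(v - 4)*(v - 1)*(v + 2)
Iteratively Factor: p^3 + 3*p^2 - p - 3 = (p - 1)*(p^2 + 4*p + 3) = (p - 1)*(p + 1)*(p + 3)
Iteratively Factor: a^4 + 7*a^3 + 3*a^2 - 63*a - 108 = (a + 3)*(a^3 + 4*a^2 - 9*a - 36) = (a - 3)*(a + 3)*(a^2 + 7*a + 12) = (a - 3)*(a + 3)*(a + 4)*(a + 3)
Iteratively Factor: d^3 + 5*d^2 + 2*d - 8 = (d + 2)*(d^2 + 3*d - 4) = (d - 1)*(d + 2)*(d + 4)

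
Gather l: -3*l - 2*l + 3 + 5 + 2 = 10 - 5*l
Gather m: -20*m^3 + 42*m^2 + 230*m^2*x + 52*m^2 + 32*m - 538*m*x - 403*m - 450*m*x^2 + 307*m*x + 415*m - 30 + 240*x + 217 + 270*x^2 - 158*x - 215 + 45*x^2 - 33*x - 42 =-20*m^3 + m^2*(230*x + 94) + m*(-450*x^2 - 231*x + 44) + 315*x^2 + 49*x - 70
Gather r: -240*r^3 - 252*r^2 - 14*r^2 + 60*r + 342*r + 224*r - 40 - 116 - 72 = -240*r^3 - 266*r^2 + 626*r - 228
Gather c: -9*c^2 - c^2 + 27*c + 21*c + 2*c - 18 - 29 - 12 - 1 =-10*c^2 + 50*c - 60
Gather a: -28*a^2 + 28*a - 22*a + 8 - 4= -28*a^2 + 6*a + 4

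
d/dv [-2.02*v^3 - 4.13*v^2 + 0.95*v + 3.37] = -6.06*v^2 - 8.26*v + 0.95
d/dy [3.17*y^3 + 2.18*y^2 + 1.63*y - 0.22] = 9.51*y^2 + 4.36*y + 1.63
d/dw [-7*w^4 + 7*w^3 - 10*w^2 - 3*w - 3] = -28*w^3 + 21*w^2 - 20*w - 3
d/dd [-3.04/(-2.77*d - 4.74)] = -8.4208/(2.77*d + 4.74)^2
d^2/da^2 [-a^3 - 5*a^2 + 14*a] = -6*a - 10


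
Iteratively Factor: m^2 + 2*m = (m + 2)*(m)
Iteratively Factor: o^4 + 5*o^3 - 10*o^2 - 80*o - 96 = (o - 4)*(o^3 + 9*o^2 + 26*o + 24) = (o - 4)*(o + 2)*(o^2 + 7*o + 12) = (o - 4)*(o + 2)*(o + 4)*(o + 3)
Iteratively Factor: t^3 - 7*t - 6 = (t - 3)*(t^2 + 3*t + 2) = (t - 3)*(t + 1)*(t + 2)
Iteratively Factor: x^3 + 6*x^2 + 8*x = (x)*(x^2 + 6*x + 8) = x*(x + 4)*(x + 2)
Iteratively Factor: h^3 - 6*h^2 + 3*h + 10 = (h - 5)*(h^2 - h - 2) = (h - 5)*(h + 1)*(h - 2)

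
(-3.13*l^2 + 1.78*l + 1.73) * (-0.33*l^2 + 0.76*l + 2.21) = 1.0329*l^4 - 2.9662*l^3 - 6.1354*l^2 + 5.2486*l + 3.8233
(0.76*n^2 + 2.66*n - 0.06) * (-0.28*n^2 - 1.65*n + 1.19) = -0.2128*n^4 - 1.9988*n^3 - 3.4678*n^2 + 3.2644*n - 0.0714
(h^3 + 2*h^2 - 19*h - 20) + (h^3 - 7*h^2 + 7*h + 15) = 2*h^3 - 5*h^2 - 12*h - 5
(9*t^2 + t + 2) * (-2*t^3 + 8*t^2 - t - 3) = -18*t^5 + 70*t^4 - 5*t^3 - 12*t^2 - 5*t - 6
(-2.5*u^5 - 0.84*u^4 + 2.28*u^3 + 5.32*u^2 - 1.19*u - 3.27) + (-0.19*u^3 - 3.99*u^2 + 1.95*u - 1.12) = -2.5*u^5 - 0.84*u^4 + 2.09*u^3 + 1.33*u^2 + 0.76*u - 4.39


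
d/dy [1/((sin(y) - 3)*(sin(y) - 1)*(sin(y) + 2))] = (-3*sin(y)^2 + 4*sin(y) + 5)*cos(y)/((sin(y) - 3)^2*(sin(y) - 1)^2*(sin(y) + 2)^2)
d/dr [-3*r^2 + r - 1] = 1 - 6*r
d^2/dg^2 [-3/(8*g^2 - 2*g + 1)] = 24*(16*g^2 - 4*g - (8*g - 1)^2 + 2)/(8*g^2 - 2*g + 1)^3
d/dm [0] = 0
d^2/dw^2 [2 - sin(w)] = sin(w)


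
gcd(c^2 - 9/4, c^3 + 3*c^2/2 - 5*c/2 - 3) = c - 3/2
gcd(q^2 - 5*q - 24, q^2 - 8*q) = q - 8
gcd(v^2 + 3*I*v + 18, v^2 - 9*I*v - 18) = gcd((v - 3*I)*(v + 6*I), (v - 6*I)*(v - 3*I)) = v - 3*I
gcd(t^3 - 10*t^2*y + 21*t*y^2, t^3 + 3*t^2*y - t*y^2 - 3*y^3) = 1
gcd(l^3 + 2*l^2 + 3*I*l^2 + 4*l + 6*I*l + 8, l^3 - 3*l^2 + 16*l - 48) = l + 4*I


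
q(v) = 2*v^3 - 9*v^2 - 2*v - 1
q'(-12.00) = 1078.00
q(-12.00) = -4729.00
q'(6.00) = 106.00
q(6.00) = 95.00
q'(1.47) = -15.49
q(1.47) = -17.04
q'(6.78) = 151.77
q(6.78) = 195.06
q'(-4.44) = 196.20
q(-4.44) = -344.60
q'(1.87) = -14.68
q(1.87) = -23.13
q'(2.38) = -10.85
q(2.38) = -29.78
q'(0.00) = -2.00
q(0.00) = -1.00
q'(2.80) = -5.36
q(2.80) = -33.26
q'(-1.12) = 25.69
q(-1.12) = -12.86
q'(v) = 6*v^2 - 18*v - 2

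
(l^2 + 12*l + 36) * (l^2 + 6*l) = l^4 + 18*l^3 + 108*l^2 + 216*l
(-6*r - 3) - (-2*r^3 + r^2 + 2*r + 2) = 2*r^3 - r^2 - 8*r - 5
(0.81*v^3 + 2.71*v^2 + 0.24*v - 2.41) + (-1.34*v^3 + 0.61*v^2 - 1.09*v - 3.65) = -0.53*v^3 + 3.32*v^2 - 0.85*v - 6.06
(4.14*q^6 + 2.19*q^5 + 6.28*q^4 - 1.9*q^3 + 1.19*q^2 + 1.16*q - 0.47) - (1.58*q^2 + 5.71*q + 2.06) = 4.14*q^6 + 2.19*q^5 + 6.28*q^4 - 1.9*q^3 - 0.39*q^2 - 4.55*q - 2.53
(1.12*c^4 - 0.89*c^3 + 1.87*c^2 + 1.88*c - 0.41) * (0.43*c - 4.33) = 0.4816*c^5 - 5.2323*c^4 + 4.6578*c^3 - 7.2887*c^2 - 8.3167*c + 1.7753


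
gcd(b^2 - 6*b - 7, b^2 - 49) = b - 7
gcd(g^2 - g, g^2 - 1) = g - 1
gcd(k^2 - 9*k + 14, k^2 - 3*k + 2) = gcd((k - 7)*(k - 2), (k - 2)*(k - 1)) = k - 2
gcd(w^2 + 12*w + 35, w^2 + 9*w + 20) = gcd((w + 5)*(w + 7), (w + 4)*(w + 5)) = w + 5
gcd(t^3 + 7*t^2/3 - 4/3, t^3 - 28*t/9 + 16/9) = t^2 + 4*t/3 - 4/3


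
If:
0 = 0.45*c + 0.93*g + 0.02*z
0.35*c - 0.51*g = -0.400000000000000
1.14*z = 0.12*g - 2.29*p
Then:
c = -0.0183783783783784*z - 0.67027027027027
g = 0.324324324324324 - 0.0126126126126126*z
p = 0.0169951610999646 - 0.498477516818128*z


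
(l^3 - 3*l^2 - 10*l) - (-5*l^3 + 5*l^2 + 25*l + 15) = 6*l^3 - 8*l^2 - 35*l - 15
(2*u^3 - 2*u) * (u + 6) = 2*u^4 + 12*u^3 - 2*u^2 - 12*u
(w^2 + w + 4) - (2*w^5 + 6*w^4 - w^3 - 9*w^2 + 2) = -2*w^5 - 6*w^4 + w^3 + 10*w^2 + w + 2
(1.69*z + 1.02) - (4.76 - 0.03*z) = 1.72*z - 3.74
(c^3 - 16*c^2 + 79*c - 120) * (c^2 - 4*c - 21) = c^5 - 20*c^4 + 122*c^3 - 100*c^2 - 1179*c + 2520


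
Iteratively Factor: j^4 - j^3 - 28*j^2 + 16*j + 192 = (j + 4)*(j^3 - 5*j^2 - 8*j + 48) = (j - 4)*(j + 4)*(j^2 - j - 12) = (j - 4)*(j + 3)*(j + 4)*(j - 4)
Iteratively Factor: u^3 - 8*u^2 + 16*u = (u - 4)*(u^2 - 4*u) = u*(u - 4)*(u - 4)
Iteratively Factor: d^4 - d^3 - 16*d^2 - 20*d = (d)*(d^3 - d^2 - 16*d - 20) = d*(d + 2)*(d^2 - 3*d - 10) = d*(d + 2)^2*(d - 5)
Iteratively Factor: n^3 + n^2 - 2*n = (n)*(n^2 + n - 2) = n*(n + 2)*(n - 1)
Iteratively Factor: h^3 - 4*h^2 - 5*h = (h + 1)*(h^2 - 5*h) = (h - 5)*(h + 1)*(h)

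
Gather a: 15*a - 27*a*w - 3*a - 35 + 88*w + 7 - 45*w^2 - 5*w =a*(12 - 27*w) - 45*w^2 + 83*w - 28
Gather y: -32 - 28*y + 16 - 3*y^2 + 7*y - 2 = -3*y^2 - 21*y - 18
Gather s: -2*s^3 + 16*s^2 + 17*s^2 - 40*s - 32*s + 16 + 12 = -2*s^3 + 33*s^2 - 72*s + 28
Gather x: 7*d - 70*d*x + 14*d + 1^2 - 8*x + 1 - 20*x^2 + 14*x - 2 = 21*d - 20*x^2 + x*(6 - 70*d)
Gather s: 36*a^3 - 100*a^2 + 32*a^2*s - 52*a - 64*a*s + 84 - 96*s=36*a^3 - 100*a^2 - 52*a + s*(32*a^2 - 64*a - 96) + 84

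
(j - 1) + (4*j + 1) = 5*j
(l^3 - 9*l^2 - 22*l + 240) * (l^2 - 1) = l^5 - 9*l^4 - 23*l^3 + 249*l^2 + 22*l - 240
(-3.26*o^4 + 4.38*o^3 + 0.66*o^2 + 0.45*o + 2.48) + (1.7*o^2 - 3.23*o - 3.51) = -3.26*o^4 + 4.38*o^3 + 2.36*o^2 - 2.78*o - 1.03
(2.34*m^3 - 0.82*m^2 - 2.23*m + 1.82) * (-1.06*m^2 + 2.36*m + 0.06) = -2.4804*m^5 + 6.3916*m^4 + 0.569*m^3 - 7.2412*m^2 + 4.1614*m + 0.1092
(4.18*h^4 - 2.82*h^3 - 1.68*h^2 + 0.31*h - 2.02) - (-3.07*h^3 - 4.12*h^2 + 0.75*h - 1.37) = 4.18*h^4 + 0.25*h^3 + 2.44*h^2 - 0.44*h - 0.65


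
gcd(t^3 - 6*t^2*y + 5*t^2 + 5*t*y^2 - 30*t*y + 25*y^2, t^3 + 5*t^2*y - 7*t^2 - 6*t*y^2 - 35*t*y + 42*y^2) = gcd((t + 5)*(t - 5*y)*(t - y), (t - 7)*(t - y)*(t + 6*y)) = -t + y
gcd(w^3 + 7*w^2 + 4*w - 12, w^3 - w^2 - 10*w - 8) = w + 2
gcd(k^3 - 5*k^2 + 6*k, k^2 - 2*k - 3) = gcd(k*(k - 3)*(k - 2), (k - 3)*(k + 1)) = k - 3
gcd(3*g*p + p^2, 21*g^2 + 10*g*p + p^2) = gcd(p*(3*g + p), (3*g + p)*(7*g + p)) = 3*g + p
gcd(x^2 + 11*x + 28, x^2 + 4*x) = x + 4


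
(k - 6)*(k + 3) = k^2 - 3*k - 18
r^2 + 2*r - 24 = (r - 4)*(r + 6)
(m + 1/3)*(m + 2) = m^2 + 7*m/3 + 2/3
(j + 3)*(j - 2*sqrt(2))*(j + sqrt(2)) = j^3 - sqrt(2)*j^2 + 3*j^2 - 3*sqrt(2)*j - 4*j - 12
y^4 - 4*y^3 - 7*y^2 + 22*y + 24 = (y - 4)*(y - 3)*(y + 1)*(y + 2)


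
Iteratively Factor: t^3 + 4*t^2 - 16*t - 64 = (t + 4)*(t^2 - 16) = (t - 4)*(t + 4)*(t + 4)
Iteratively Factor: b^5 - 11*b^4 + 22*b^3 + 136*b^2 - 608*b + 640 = (b - 5)*(b^4 - 6*b^3 - 8*b^2 + 96*b - 128) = (b - 5)*(b - 4)*(b^3 - 2*b^2 - 16*b + 32) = (b - 5)*(b - 4)^2*(b^2 + 2*b - 8) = (b - 5)*(b - 4)^2*(b - 2)*(b + 4)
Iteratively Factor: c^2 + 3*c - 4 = (c + 4)*(c - 1)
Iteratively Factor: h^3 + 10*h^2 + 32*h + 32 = (h + 2)*(h^2 + 8*h + 16) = (h + 2)*(h + 4)*(h + 4)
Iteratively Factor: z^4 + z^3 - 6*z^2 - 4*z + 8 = (z + 2)*(z^3 - z^2 - 4*z + 4) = (z + 2)^2*(z^2 - 3*z + 2) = (z - 1)*(z + 2)^2*(z - 2)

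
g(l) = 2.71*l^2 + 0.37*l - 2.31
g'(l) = 5.42*l + 0.37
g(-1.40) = 2.48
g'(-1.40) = -7.22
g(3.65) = 35.14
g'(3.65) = 20.15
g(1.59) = 5.13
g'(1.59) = 8.99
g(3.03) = 23.69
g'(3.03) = 16.79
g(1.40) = 3.52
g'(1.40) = 7.96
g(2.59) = 16.83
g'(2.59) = 14.41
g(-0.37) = -2.08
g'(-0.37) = -1.64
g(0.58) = -1.18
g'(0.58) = 3.51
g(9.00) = 220.53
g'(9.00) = 49.15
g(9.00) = 220.53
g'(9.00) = 49.15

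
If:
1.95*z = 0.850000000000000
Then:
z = 0.44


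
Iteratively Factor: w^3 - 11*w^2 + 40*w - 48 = (w - 4)*(w^2 - 7*w + 12) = (w - 4)^2*(w - 3)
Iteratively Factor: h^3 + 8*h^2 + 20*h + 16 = (h + 2)*(h^2 + 6*h + 8) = (h + 2)^2*(h + 4)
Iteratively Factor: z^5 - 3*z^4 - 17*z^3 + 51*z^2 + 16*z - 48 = (z - 3)*(z^4 - 17*z^2 + 16) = (z - 3)*(z + 1)*(z^3 - z^2 - 16*z + 16) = (z - 3)*(z + 1)*(z + 4)*(z^2 - 5*z + 4) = (z - 4)*(z - 3)*(z + 1)*(z + 4)*(z - 1)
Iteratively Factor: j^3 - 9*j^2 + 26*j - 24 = (j - 2)*(j^2 - 7*j + 12) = (j - 3)*(j - 2)*(j - 4)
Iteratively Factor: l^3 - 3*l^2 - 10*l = (l + 2)*(l^2 - 5*l) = l*(l + 2)*(l - 5)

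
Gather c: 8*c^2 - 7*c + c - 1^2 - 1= 8*c^2 - 6*c - 2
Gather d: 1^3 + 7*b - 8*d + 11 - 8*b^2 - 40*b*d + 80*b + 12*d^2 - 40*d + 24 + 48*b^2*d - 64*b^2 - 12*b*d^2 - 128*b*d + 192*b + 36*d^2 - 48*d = -72*b^2 + 279*b + d^2*(48 - 12*b) + d*(48*b^2 - 168*b - 96) + 36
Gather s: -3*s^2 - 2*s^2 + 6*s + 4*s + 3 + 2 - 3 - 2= -5*s^2 + 10*s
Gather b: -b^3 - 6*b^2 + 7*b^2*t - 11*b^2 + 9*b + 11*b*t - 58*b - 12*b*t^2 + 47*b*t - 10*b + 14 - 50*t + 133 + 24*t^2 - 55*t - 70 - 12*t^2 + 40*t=-b^3 + b^2*(7*t - 17) + b*(-12*t^2 + 58*t - 59) + 12*t^2 - 65*t + 77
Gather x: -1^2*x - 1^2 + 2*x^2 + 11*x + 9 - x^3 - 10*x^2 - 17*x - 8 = -x^3 - 8*x^2 - 7*x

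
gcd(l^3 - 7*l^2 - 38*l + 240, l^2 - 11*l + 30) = l - 5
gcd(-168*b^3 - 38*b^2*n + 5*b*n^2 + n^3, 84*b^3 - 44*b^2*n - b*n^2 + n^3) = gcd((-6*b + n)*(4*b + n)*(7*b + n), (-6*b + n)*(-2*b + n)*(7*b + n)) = 42*b^2 - b*n - n^2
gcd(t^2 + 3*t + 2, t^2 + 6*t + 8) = t + 2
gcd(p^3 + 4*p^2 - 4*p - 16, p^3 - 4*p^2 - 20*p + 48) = p^2 + 2*p - 8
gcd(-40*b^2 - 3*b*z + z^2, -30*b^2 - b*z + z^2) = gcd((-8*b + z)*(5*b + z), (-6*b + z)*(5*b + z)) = 5*b + z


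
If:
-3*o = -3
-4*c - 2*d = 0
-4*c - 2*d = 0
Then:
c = -d/2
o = 1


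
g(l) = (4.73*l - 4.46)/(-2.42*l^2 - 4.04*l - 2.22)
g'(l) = (4.73*l - 4.46)*(4.84*l + 4.04)/(-2.42*l^2 - 4.04*l - 2.22)^2 + 4.73/(-2.42*l^2 - 4.04*l - 2.22)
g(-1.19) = 12.02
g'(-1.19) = 18.99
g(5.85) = -0.21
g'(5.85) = 0.02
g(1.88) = -0.24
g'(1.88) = -0.08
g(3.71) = -0.26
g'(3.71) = 0.02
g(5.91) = -0.21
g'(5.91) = 0.02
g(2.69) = -0.27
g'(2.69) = -0.00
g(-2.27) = 2.75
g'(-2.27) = 2.61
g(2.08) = -0.25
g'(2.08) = -0.05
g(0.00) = 2.01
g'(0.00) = -5.79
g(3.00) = -0.27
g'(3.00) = 0.01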